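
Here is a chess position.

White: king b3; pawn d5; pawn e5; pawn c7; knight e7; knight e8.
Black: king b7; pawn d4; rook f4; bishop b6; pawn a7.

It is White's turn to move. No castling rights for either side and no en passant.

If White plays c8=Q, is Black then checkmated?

After c8=Q: black king on b7; in check: yes, from the white queen on c8.
King squares — a6: attacked by Qc8; b6: own bishop; c6: attacked by Pd5; a7: own pawn; c7: attacked by Qc8; a8: attacked by Qc8; b8: attacked by Qc8; c8: attacked by Ne7.
Black has no legal moves → checkmate.

yes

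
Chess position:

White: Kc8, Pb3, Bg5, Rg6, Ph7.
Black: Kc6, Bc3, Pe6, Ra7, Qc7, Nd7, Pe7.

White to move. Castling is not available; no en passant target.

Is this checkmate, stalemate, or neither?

White to move; white king on c8.
In check: yes, from the black queen on c7.
King squares — b7: attacked by Kc6; c7: attacked by Kc6; d7: attacked by Kc6; b8: attacked by Qc7; d8: attacked by Qc7.
Legal moves for White: none.
In check with no legal moves → checkmate.

checkmate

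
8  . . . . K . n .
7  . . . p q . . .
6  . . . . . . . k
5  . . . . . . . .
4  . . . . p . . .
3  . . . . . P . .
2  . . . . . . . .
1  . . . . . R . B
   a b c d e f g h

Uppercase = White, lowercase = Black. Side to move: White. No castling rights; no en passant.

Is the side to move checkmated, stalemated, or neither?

White to move; white king on e8.
In check: yes, from the black queen on e7.
King squares — d7: attacked by Qe7; e7: attacked by Ng8; f7: attacked by Qe7; d8: attacked by Qe7; f8: attacked by Qe7.
Legal moves for White: none.
In check with no legal moves → checkmate.

checkmate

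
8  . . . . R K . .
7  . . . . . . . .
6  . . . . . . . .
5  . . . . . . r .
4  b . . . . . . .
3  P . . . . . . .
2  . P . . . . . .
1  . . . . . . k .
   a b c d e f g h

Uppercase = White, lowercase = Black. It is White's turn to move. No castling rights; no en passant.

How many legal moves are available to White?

15

White to move; king on f8.
In check: no.
Legal moves: Kf7, Ke7, Rd8, Rc8, Rb8, Ra8, Re7, Re6, Re5, Re4, Re3, Re2, Re1+, b3, b4.
Count: 15.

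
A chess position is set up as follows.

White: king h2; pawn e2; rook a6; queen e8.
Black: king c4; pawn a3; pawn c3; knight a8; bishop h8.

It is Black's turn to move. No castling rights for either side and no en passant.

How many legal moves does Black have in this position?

13

Black to move; king on c4.
In check: no.
Legal moves: Bg7, Bf6, Be5+, Bd4, Nc7, Nb6, Kd5, Kc5, Kd4, Kb4, Kb3, c2, a2.
Count: 13.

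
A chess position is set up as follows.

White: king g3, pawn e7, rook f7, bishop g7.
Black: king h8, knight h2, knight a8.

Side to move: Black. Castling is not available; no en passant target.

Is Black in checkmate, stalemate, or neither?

Black to move; black king on h8.
In check: yes, from the white bishop on g7.
King squares — g7: attacked by Rf7; h7: available; g8: available.
Legal moves for Black: Kg8, Kh7.
Black is in check but has 2 legal moves → neither.

neither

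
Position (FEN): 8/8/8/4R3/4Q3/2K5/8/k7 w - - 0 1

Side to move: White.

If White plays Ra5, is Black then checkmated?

After Ra5: black king on a1; in check: yes, from the white rook on a5.
King squares — b1: attacked by Qe4; a2: attacked by Ra5; b2: attacked by Kc3.
Black has no legal moves → checkmate.

yes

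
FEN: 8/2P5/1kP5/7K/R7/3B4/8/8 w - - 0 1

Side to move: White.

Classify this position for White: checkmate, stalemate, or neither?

White to move; white king on h5.
In check: no.
Legal moves for White include: Kh6, Kg6, Kg5, Kh4, Kg4, Ra8, Ra7, Ra6+, Ra5, Rh4, Rg4, Rf4, Re4, Rd4, Rc4, Rb4+, Ra3, Ra2, ... (list truncated; more exist).
White has legal moves and is not in check → neither.

neither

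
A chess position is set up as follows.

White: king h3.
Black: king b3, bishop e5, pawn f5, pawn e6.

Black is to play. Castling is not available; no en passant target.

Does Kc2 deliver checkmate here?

no

After Kc2: white king on h3; in check: no.
White is not in check, so this cannot be checkmate.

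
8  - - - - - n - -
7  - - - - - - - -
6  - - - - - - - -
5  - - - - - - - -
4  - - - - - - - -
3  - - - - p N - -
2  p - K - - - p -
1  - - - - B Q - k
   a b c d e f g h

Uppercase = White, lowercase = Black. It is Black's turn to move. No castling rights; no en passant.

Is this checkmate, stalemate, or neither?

neither

Black to move; black king on h1.
In check: yes, from the white queen on f1.
Legal moves for Black: gxf1=Q, gxf1=R, gxf1=B, gxf1=N, g1=Q, g1=R, g1=B, g1=N.
Black is in check but has 8 legal moves → neither.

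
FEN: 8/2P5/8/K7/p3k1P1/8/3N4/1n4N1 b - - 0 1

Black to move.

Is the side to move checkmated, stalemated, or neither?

neither

Black to move; black king on e4.
In check: yes, from the white knight on d2.
Legal moves for Black: Ke5, Kd5, Kf4, Kd4, Ke3, Kd3, Nxd2.
Black is in check but has 7 legal moves → neither.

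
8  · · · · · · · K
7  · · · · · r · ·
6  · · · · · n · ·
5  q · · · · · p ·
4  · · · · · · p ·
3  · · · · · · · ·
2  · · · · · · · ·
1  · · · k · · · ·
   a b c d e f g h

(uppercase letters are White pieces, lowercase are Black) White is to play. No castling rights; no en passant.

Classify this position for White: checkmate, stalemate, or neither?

White to move; white king on h8.
In check: no.
King squares — g7: attacked by Rf7; h7: attacked by Nf6; g8: attacked by Nf6.
Legal moves for White: none.
Not in check and no legal moves → stalemate.

stalemate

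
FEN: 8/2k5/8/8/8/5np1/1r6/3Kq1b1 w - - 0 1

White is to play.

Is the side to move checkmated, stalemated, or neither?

White to move; white king on d1.
In check: yes, from the black queen on e1.
King squares — c1: attacked by Qe1; e1: attacked by Nf3; c2: attacked by Rb2; d2: attacked by Qe1; e2: attacked by Qe1.
Legal moves for White: none.
In check with no legal moves → checkmate.

checkmate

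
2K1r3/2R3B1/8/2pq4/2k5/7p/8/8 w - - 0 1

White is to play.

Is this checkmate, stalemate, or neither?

White to move; white king on c8.
In check: yes, from the black rook on e8.
King squares — b7: attacked by Qd5; c7: own rook; d7: attacked by Qd5; b8: attacked by Re8; d8: attacked by Qd5.
Legal moves for White: none.
In check with no legal moves → checkmate.

checkmate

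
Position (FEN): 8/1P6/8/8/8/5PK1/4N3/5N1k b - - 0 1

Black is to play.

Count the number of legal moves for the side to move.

0

Black to move; king on h1.
In check: no.
Legal moves: none.
Count: 0.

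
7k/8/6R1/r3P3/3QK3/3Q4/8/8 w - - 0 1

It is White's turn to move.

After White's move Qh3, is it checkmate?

After Qh3: black king on h8; in check: yes, from the white queen on h3.
King squares — g7: attacked by Rg6; h7: attacked by Qh3; g8: attacked by Rg6.
Black has no legal moves → checkmate.

yes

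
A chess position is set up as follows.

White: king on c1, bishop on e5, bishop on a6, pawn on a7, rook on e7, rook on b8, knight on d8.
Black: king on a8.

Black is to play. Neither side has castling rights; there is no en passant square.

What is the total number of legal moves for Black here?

0

Black to move; king on a8.
In check: yes, from the white rook on b8.
Legal moves: none.
Count: 0.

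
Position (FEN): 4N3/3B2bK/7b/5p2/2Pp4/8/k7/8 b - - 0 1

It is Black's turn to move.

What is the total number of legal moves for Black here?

Black to move; king on a2.
In check: no.
Legal moves: Bh8, Bf8, Bf6, Be5, Bg5, Bf4, Be3, Bd2, Bc1, Kb3, Ka3, Kb2, Kb1, Ka1, f4, d3.
Count: 16.

16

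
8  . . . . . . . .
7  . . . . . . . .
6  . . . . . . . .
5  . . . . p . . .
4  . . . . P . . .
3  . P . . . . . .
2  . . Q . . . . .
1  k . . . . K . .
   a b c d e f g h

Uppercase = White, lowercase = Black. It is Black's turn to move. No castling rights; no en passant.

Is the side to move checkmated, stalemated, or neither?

Black to move; black king on a1.
In check: no.
King squares — b1: attacked by Qc2; a2: attacked by Qc2; b2: attacked by Qc2.
Legal moves for Black: none.
Not in check and no legal moves → stalemate.

stalemate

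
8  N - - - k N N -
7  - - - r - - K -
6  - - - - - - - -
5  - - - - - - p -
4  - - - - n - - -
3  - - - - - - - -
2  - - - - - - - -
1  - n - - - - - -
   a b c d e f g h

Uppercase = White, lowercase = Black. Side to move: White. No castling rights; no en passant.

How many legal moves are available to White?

White to move; king on g7.
In check: yes, from the black rook on d7.
Legal moves: Kh8, Kh6, Kg6, Ne7, Nxd7.
Count: 5.

5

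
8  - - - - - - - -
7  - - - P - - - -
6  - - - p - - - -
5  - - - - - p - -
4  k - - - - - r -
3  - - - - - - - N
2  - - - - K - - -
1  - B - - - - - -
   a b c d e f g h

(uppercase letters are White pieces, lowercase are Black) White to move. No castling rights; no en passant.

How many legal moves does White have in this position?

21

White to move; king on e2.
In check: no.
Legal moves: Ng5, Nf4, Nf2, Ng1, Kf3, Ke3, Kd3, Kf2, Kd2, Kf1, Ke1, Kd1, Bxf5, Be4, Bd3, Bc2+, Ba2, d8=Q, d8=R, d8=B, d8=N.
Count: 21.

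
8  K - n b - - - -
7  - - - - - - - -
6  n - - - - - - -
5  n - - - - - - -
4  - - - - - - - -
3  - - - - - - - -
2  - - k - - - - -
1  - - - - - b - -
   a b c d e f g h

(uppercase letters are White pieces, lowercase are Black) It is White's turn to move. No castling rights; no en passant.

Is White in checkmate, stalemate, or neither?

White to move; white king on a8.
In check: no.
King squares — a7: attacked by Nc8; b7: attacked by Na5; b8: attacked by Na6.
Legal moves for White: none.
Not in check and no legal moves → stalemate.

stalemate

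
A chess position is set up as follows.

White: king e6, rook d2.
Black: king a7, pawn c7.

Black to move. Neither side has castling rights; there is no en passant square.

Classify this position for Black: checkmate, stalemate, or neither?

Black to move; black king on a7.
In check: no.
Legal moves for Black: Kb8, Ka8, Kb7, Kb6, Ka6, c6, c5.
Black has 7 legal moves and is not in check → neither.

neither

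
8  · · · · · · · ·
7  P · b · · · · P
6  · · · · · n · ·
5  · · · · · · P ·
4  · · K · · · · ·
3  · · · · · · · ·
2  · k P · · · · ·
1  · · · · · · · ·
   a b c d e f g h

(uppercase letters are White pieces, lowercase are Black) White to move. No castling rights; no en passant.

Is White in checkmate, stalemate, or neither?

neither

White to move; white king on c4.
In check: no.
Legal moves for White: Kc5, Kb5, Kd4, Kb4, Kd3, gxf6, h8=Q, h8=R, h8=B, h8=N, a8=Q, a8=R, a8=B, a8=N, g6, c3.
White has 16 legal moves and is not in check → neither.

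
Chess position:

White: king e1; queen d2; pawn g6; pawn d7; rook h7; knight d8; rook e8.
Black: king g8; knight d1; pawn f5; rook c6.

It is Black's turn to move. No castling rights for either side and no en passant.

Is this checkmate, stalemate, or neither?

checkmate

Black to move; black king on g8.
In check: yes, from the white rook on e8.
King squares — f7: attacked by Pg6; g7: attacked by Rh7; h7: attacked by Pg6; f8: attacked by Re8; h8: attacked by Rh7.
Legal moves for Black: none.
In check with no legal moves → checkmate.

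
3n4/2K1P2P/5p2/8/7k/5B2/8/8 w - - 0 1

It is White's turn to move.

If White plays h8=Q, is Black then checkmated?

After h8=Q: black king on h4; in check: yes, from the white queen on h8.
Black has 2 legal replies: Kg5, Kg3.
In check but a legal move exists → not checkmate.

no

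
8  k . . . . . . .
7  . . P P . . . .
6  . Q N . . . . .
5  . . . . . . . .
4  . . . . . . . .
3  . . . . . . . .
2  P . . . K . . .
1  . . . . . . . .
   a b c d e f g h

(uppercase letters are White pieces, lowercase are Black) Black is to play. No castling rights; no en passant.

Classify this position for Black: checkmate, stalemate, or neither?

stalemate

Black to move; black king on a8.
In check: no.
King squares — a7: attacked by Qb6; b7: attacked by Qb6; b8: attacked by Qb6.
Legal moves for Black: none.
Not in check and no legal moves → stalemate.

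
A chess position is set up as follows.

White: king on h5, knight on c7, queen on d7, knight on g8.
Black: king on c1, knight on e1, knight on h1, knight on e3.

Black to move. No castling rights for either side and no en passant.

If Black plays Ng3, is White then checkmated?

After Ng3: white king on h5; in check: yes, from the black knight on g3.
White has 4 legal replies: Kh6, Kg6, Kg5, Kh4.
In check but a legal move exists → not checkmate.

no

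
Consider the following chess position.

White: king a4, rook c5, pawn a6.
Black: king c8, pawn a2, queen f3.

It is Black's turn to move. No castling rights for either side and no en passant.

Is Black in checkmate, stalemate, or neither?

Black to move; black king on c8.
In check: yes, from the white rook on c5.
King squares — b7: attacked by Pa6; c7: attacked by Rc5; d7: available; b8: available; d8: available.
Legal moves for Black: Kd8, Kb8, Kd7, Qc6+.
Black is in check but has 4 legal moves → neither.

neither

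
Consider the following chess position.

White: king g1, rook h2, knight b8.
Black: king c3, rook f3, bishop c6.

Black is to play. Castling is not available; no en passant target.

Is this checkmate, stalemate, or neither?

neither

Black to move; black king on c3.
In check: no.
Legal moves for Black include: Be8, Ba8, Bd7, Bb7, Bd5, Bb5, Be4, Ba4, Rf8, Rf7, Rf6, Rf5, Rf4, Rh3, Rg3+, Re3, Rd3, Rf2, ... (list truncated; more exist).
Black has legal moves and is not in check → neither.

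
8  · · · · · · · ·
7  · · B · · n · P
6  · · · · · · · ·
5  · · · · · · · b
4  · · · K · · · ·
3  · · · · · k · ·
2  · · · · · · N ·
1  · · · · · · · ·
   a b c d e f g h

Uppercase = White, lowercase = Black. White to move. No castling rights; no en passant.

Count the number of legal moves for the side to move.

22

White to move; king on d4.
In check: no.
Legal moves: Bd8, Bb8, Bd6, Bb6, Be5, Ba5, Bf4, Bg3, Bh2, Kd5, Kc5, Kc4, Kd3, Kc3, Nh4+, Nf4, Ne3, Ne1+, h8=Q, h8=R, h8=B, h8=N.
Count: 22.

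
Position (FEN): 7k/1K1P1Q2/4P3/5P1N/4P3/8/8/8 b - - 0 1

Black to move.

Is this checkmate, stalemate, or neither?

stalemate

Black to move; black king on h8.
In check: no.
King squares — g7: attacked by Nh5; h7: attacked by Qf7; g8: attacked by Qf7.
Legal moves for Black: none.
Not in check and no legal moves → stalemate.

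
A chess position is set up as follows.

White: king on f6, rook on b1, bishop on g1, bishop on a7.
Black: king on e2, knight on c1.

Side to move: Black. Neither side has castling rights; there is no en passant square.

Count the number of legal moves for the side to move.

Black to move; king on e2.
In check: no.
Legal moves: Kf3, Kd3, Kd2, Kf1, Ke1, Kd1, Nd3, Nb3, Na2.
Count: 9.

9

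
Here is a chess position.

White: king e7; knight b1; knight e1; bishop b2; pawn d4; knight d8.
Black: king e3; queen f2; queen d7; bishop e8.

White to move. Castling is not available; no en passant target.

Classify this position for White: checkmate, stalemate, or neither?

White to move; white king on e7.
In check: yes, from the black queen on d7.
King squares — d6: attacked by Qd7; e6: attacked by Qd7; f6: attacked by Qf2; d7: attacked by Be8; f7: attacked by Qf2; d8: own knight; e8: attacked by Qd7; f8: attacked by Qf2.
Legal moves for White: none.
In check with no legal moves → checkmate.

checkmate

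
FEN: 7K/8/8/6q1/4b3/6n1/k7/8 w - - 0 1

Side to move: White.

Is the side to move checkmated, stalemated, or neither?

White to move; white king on h8.
In check: no.
King squares — g7: attacked by Qg5; h7: attacked by Be4; g8: attacked by Qg5.
Legal moves for White: none.
Not in check and no legal moves → stalemate.

stalemate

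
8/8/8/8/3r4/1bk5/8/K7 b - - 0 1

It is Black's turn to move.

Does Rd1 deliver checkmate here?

After Rd1: white king on a1; in check: yes, from the black rook on d1.
King squares — b1: attacked by Rd1; a2: attacked by Bb3; b2: attacked by Kc3.
White has no legal moves → checkmate.

yes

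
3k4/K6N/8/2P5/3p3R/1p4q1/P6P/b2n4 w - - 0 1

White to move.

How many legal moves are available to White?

White to move; king on a7.
In check: no.
Legal moves: Nf8, Nf6, Ng5, Ka8, Kb7, Kb6, Ka6, Rh6, Rh5, Rg4, Rf4, Re4, Rxd4+, Rh3, hxg3, axb3, c6, h3, a3, a4.
Count: 20.

20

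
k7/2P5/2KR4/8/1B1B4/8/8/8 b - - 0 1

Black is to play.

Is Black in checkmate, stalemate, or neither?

stalemate

Black to move; black king on a8.
In check: no.
King squares — a7: attacked by Bd4; b7: attacked by Kc6; b8: attacked by Pc7.
Legal moves for Black: none.
Not in check and no legal moves → stalemate.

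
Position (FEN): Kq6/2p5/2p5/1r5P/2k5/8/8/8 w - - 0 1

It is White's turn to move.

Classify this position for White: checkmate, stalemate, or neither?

checkmate

White to move; white king on a8.
In check: yes, from the black queen on b8.
King squares — a7: attacked by Qb8; b7: attacked by Rb5; b8: attacked by Rb5.
Legal moves for White: none.
In check with no legal moves → checkmate.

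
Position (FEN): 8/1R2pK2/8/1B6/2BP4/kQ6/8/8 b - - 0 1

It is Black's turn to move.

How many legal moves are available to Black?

0

Black to move; king on a3.
In check: yes, from the white queen on b3.
Legal moves: none.
Count: 0.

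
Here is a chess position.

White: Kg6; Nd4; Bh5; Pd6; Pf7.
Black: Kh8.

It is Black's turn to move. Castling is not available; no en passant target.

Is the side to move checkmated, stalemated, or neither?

Black to move; black king on h8.
In check: no.
King squares — g7: attacked by Kg6; h7: attacked by Kg6; g8: attacked by Pf7.
Legal moves for Black: none.
Not in check and no legal moves → stalemate.

stalemate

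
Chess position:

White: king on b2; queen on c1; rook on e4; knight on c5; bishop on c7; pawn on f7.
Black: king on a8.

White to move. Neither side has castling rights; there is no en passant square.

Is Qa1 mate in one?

After Qa1: black king on a8; in check: yes, from the white queen on a1.
King squares — a7: attacked by Qa1; b7: attacked by Nc5; b8: attacked by Bc7.
Black has no legal moves → checkmate.

yes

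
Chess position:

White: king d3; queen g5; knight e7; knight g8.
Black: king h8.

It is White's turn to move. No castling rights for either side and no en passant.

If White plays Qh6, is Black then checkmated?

yes

After Qh6: black king on h8; in check: yes, from the white queen on h6.
King squares — g7: attacked by Qh6; h7: attacked by Qh6; g8: attacked by Ne7.
Black has no legal moves → checkmate.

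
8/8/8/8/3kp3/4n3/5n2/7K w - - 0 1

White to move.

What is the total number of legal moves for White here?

2

White to move; king on h1.
In check: yes, from the black knight on f2.
Legal moves: Kh2, Kg1.
Count: 2.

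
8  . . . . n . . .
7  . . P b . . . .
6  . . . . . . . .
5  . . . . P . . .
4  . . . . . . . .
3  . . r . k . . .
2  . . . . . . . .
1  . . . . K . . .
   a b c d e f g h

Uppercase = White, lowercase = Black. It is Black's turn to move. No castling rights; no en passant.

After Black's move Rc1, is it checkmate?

After Rc1: white king on e1; in check: yes, from the black rook on c1.
King squares — d1: attacked by Rc1; f1: attacked by Rc1; d2: attacked by Ke3; e2: attacked by Ke3; f2: attacked by Ke3.
White has no legal moves → checkmate.

yes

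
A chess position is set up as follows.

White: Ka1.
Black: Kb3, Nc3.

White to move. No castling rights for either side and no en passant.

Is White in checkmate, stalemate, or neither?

stalemate

White to move; white king on a1.
In check: no.
King squares — b1: attacked by Nc3; a2: attacked by Kb3; b2: attacked by Kb3.
Legal moves for White: none.
Not in check and no legal moves → stalemate.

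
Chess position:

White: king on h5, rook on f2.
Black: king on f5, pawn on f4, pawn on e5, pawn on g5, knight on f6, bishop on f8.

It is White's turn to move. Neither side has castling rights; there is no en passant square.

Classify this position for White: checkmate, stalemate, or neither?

White to move; white king on h5.
In check: yes, from the black knight on f6.
King squares — g4: attacked by Kf5; h4: attacked by Pg5; g5: attacked by Kf5; g6: attacked by Kf5; h6: attacked by Bf8.
Legal moves for White: none.
In check with no legal moves → checkmate.

checkmate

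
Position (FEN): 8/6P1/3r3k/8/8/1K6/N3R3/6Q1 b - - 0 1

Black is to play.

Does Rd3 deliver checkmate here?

After Rd3: white king on b3; in check: yes, from the black rook on d3.
White has 6 legal replies: Kc4, Kb4, Ka4, Kc2, Kb2, Nc3.
In check but a legal move exists → not checkmate.

no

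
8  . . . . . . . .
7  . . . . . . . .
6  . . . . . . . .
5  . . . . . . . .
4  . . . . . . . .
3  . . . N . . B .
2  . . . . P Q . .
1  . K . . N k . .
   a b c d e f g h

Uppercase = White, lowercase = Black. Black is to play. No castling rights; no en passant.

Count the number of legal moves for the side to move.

Black to move; king on f1.
In check: yes, from the white queen on f2.
Legal moves: none.
Count: 0.

0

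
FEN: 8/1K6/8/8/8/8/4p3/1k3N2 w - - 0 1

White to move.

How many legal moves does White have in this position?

12

White to move; king on b7.
In check: no.
Legal moves: Kc8, Kb8, Ka8, Kc7, Ka7, Kc6, Kb6, Ka6, Ng3, Ne3, Nh2, Nd2+.
Count: 12.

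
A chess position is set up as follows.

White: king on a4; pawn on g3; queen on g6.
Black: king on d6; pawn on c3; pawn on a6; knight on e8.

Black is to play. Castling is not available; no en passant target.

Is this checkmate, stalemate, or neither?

neither

Black to move; black king on d6.
In check: yes, from the white queen on g6.
Legal moves for Black: Ke7, Kd7, Kc7, Ke5, Kd5, Kc5, Nf6.
Black is in check but has 7 legal moves → neither.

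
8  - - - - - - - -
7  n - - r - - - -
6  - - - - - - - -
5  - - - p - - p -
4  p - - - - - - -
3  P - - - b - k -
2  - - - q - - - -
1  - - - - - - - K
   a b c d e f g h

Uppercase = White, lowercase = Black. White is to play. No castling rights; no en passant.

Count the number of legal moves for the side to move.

White to move; king on h1.
In check: no.
Legal moves: none.
Count: 0.

0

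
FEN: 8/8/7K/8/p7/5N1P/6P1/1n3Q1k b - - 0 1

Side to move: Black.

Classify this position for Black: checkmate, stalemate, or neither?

checkmate

Black to move; black king on h1.
In check: yes, from the white queen on f1.
King squares — g1: attacked by Qf1; g2: attacked by Qf1; h2: attacked by Nf3.
Legal moves for Black: none.
In check with no legal moves → checkmate.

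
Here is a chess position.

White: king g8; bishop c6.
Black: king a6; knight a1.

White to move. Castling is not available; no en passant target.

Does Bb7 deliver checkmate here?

no

After Bb7: black king on a6; in check: yes, from the white bishop on b7.
Black has 5 legal replies: Kxb7, Ka7, Kb6, Kb5, Ka5.
In check but a legal move exists → not checkmate.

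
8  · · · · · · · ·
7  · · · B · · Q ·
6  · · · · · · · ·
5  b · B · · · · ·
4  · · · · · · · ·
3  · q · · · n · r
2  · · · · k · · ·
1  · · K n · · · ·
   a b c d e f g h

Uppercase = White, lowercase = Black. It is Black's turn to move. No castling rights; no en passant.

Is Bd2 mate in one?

After Bd2: white king on c1; in check: yes, from the black bishop on d2.
King squares — b1: attacked by Qb3; d1: attacked by Ke2; b2: attacked by Nd1; c2: attacked by Qb3; d2: attacked by Ke2.
White has no legal moves → checkmate.

yes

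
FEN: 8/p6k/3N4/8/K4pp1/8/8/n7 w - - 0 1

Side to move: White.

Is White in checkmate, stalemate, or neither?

neither

White to move; white king on a4.
In check: no.
Legal moves for White: Ne8, Nc8, Nf7, Nb7, Nf5, Nb5, Ne4, Nc4, Kb5, Ka5, Kb4, Ka3.
White has 12 legal moves and is not in check → neither.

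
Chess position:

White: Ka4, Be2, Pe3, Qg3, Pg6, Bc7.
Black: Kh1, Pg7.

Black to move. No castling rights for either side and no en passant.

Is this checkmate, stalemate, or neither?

stalemate

Black to move; black king on h1.
In check: no.
King squares — g1: attacked by Qg3; g2: attacked by Qg3; h2: attacked by Qg3.
Legal moves for Black: none.
Not in check and no legal moves → stalemate.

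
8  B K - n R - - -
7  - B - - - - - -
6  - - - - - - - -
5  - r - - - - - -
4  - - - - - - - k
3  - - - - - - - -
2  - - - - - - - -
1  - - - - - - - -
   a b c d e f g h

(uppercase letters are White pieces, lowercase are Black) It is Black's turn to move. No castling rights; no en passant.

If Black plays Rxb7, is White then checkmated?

After Rxb7: white king on b8; in check: yes, from the black rook on b7.
White has 2 legal replies: Kc8, Bxb7.
In check but a legal move exists → not checkmate.

no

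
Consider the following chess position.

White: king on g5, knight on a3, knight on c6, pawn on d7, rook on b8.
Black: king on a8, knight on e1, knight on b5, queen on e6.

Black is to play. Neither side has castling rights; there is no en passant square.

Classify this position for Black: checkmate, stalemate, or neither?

Black to move; black king on a8.
In check: yes, from the white rook on b8.
King squares — a7: attacked by Nc6; b7: attacked by Rb8; b8: attacked by Nc6.
Legal moves for Black: none.
In check with no legal moves → checkmate.

checkmate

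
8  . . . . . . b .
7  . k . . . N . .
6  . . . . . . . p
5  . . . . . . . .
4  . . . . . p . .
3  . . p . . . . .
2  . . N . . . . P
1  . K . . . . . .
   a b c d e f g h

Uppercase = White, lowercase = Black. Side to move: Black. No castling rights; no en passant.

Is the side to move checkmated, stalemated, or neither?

neither

Black to move; black king on b7.
In check: no.
Legal moves for Black: Bh7, Bxf7, Kc8, Kb8, Ka8, Kc7, Ka7, Kc6, Kb6, Ka6, h5, f3.
Black has 12 legal moves and is not in check → neither.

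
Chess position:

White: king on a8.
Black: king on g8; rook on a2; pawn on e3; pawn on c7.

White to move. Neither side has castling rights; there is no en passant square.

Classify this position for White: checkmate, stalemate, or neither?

White to move; white king on a8.
In check: yes, from the black rook on a2.
Legal moves for White: Kb8, Kb7.
White is in check but has 2 legal moves → neither.

neither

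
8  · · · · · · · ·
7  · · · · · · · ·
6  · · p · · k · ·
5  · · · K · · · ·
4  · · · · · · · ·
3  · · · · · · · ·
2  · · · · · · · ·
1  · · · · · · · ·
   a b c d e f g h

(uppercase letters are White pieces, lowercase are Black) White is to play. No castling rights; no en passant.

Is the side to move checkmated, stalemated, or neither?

neither

White to move; white king on d5.
In check: yes, from the black pawn on c6.
King squares — c4: available; d4: available; e4: available; c5: available; e5: attacked by Kf6; c6: available; d6: available; e6: attacked by Kf6.
Legal moves for White: Kd6, Kxc6, Kc5, Ke4, Kd4, Kc4.
White is in check but has 6 legal moves → neither.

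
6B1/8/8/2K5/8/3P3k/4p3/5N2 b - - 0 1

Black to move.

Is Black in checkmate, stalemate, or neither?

neither

Black to move; black king on h3.
In check: no.
Legal moves for Black: Kh4, Kg4, Kg2, exf1=Q, exf1=R, exf1=B, exf1=N, e1=Q, e1=R, e1=B, e1=N.
Black has 11 legal moves and is not in check → neither.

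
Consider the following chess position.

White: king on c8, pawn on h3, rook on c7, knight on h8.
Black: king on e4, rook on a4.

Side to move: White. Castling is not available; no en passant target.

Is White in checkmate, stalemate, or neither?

neither

White to move; white king on c8.
In check: no.
Legal moves for White include: Nf7, Ng6, Kd8, Kb8, Kd7, Kb7, Rh7, Rg7, Rf7, Re7+, Rd7, Rb7, Ra7, Rc6, Rc5, Rc4+, Rc3, Rc2, ... (list truncated; more exist).
White has legal moves and is not in check → neither.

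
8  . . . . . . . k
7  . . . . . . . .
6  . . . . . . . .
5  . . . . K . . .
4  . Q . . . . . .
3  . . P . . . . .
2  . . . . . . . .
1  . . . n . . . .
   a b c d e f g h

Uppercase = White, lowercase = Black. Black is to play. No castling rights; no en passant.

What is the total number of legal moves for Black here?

7

Black to move; king on h8.
In check: no.
Legal moves: Kg8, Kh7, Kg7, Ne3, Nxc3, Nf2, Nb2.
Count: 7.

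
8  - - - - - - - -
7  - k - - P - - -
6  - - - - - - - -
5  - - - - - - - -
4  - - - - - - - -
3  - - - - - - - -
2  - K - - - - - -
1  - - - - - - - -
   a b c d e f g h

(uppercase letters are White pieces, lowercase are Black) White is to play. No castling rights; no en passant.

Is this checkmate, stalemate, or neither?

White to move; white king on b2.
In check: no.
Legal moves for White: Kc3, Kb3, Ka3, Kc2, Ka2, Kc1, Kb1, Ka1, e8=Q, e8=R, e8=B, e8=N.
White has 12 legal moves and is not in check → neither.

neither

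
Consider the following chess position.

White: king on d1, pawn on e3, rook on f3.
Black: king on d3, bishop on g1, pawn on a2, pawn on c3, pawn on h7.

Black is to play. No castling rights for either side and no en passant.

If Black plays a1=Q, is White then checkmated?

After a1=Q: white king on d1; in check: yes, from the black queen on a1.
King squares — c1: attacked by Qa1; e1: attacked by Qa1; c2: attacked by Kd3; d2: attacked by Pc3; e2: attacked by Kd3.
White has no legal moves → checkmate.

yes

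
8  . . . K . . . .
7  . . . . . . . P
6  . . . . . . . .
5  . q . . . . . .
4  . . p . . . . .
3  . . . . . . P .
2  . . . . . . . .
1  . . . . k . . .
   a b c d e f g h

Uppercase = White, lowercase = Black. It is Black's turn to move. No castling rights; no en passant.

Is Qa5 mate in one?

After Qa5: white king on d8; in check: yes, from the black queen on a5.
White has 4 legal replies: Ke8, Kc8, Ke7, Kd7.
In check but a legal move exists → not checkmate.

no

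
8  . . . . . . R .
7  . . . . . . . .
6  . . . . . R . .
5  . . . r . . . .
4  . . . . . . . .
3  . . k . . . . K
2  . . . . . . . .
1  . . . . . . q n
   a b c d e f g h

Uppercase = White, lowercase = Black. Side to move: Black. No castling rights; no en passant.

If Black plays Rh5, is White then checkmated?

After Rh5: white king on h3; in check: yes, from the black rook on h5.
King squares — g2: attacked by Qg1; h2: attacked by Qg1; g3: attacked by Qg1; g4: attacked by Qg1; h4: attacked by Rh5.
White has no legal moves → checkmate.

yes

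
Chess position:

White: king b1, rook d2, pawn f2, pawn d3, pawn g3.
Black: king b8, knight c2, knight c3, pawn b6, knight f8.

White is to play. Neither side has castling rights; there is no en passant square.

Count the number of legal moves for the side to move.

White to move; king on b1.
In check: yes, from the black knight on c3.
Legal moves: Kxc2, Kb2, Kc1.
Count: 3.

3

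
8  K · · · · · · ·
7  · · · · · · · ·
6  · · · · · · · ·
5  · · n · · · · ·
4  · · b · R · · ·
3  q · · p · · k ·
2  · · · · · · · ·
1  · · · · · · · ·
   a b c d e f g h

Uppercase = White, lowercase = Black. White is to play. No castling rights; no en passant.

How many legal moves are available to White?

1

White to move; king on a8.
In check: yes, from the black queen on a3.
Legal moves: Kb8.
Count: 1.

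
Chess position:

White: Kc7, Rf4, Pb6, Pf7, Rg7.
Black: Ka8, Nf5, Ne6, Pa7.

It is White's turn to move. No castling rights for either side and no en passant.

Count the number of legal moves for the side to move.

White to move; king on c7.
In check: yes, from the black knight on e6.
Legal moves: Kc8, Kd7, Kc6.
Count: 3.

3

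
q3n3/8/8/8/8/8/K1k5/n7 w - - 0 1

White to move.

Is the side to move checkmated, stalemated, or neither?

checkmate

White to move; white king on a2.
In check: yes, from the black queen on a8.
King squares — a1: attacked by Qa8; b1: attacked by Kc2; b2: attacked by Kc2; a3: attacked by Qa8; b3: attacked by Na1.
Legal moves for White: none.
In check with no legal moves → checkmate.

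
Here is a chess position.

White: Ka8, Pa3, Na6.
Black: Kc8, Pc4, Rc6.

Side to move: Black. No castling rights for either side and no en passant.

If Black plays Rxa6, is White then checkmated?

After Rxa6: white king on a8; in check: yes, from the black rook on a6.
King squares — a7: attacked by Ra6; b7: attacked by Kc8; b8: attacked by Kc8.
White has no legal moves → checkmate.

yes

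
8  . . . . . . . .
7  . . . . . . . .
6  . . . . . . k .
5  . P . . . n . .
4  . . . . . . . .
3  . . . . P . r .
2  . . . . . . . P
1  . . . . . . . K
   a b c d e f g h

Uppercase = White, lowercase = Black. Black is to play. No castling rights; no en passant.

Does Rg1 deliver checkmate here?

After Rg1: white king on h1; in check: yes, from the black rook on g1.
White has 1 legal reply: Kxg1.
In check but a legal move exists → not checkmate.

no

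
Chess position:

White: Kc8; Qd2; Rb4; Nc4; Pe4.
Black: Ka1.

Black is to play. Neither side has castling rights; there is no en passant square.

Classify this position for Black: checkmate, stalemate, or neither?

Black to move; black king on a1.
In check: no.
King squares — b1: attacked by Rb4; a2: attacked by Qd2; b2: attacked by Qd2.
Legal moves for Black: none.
Not in check and no legal moves → stalemate.

stalemate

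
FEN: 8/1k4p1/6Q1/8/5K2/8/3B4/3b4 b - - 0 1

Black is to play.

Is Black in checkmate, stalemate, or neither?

Black to move; black king on b7.
In check: no.
Legal moves for Black: Kc8, Kb8, Ka8, Kc7, Ka7, Bh5, Bg4, Ba4, Bf3, Bb3, Be2, Bc2.
Black has 12 legal moves and is not in check → neither.

neither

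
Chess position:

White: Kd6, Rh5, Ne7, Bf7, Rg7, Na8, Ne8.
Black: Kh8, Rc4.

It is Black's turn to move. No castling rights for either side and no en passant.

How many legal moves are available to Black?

0

Black to move; king on h8.
In check: yes, from the white rook on h5.
Legal moves: none.
Count: 0.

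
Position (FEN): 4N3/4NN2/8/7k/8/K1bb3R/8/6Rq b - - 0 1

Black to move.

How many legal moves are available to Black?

Black to move; king on h5.
In check: yes, from the white rook on h3.
Legal moves: Qxh3.
Count: 1.

1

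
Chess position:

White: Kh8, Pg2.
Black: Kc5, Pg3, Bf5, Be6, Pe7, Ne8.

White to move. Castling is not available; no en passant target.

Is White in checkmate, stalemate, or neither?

White to move; white king on h8.
In check: no.
King squares — g7: attacked by Ne8; h7: attacked by Bf5; g8: attacked by Be6.
Legal moves for White: none.
Not in check and no legal moves → stalemate.

stalemate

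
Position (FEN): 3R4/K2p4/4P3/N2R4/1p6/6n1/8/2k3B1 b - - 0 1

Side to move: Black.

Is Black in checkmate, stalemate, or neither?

neither

Black to move; black king on c1.
In check: no.
Legal moves for Black: Nh5, Nf5, Ne4, Ne2, Nh1, Nf1, Kc2, Kb2, Kb1, dxe6, d6, b3.
Black has 12 legal moves and is not in check → neither.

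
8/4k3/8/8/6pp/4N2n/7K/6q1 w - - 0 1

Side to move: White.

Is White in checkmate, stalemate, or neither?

White to move; white king on h2.
In check: yes, from the black queen on g1.
King squares — g1: attacked by Nh3; h1: attacked by Qg1; g2: attacked by Qg1; g3: attacked by Qg1; h3: attacked by Pg4.
Legal moves for White: none.
In check with no legal moves → checkmate.

checkmate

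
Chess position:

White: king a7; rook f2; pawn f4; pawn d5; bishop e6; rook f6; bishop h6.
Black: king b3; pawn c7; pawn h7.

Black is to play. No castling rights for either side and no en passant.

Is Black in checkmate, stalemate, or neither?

Black to move; black king on b3.
In check: no.
Legal moves for Black: Kc4, Kb4, Ka4, Kc3, Ka3, c6, c5.
Black has 7 legal moves and is not in check → neither.

neither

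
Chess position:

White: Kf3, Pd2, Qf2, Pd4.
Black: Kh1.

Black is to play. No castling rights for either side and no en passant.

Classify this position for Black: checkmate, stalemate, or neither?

Black to move; black king on h1.
In check: no.
King squares — g1: attacked by Qf2; g2: attacked by Qf2; h2: attacked by Qf2.
Legal moves for Black: none.
Not in check and no legal moves → stalemate.

stalemate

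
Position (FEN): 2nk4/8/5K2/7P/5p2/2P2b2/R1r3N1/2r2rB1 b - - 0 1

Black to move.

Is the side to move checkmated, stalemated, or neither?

neither

Black to move; black king on d8.
In check: no.
Legal moves for Black include: Ke8, Kd7, Kc7, Ne7, Na7, Nd6, Nb6, Ba8, Bb7, Bc6, Bxh5, Bd5, Bg4, Be4, Bxg2, Be2, Bd1, Rxc3, ... (list truncated; more exist).
Black has legal moves and is not in check → neither.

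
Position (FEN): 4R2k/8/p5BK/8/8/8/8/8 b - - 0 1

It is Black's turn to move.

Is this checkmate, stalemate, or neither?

checkmate

Black to move; black king on h8.
In check: yes, from the white rook on e8.
King squares — g7: attacked by Kh6; h7: attacked by Bg6; g8: attacked by Re8.
Legal moves for Black: none.
In check with no legal moves → checkmate.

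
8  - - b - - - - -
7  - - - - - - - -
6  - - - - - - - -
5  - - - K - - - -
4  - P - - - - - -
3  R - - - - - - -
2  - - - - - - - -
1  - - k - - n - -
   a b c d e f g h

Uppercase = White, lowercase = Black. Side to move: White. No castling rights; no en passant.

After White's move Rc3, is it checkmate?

After Rc3: black king on c1; in check: yes, from the white rook on c3.
Black has 4 legal replies: Kd2, Kb2, Kd1, Kb1.
In check but a legal move exists → not checkmate.

no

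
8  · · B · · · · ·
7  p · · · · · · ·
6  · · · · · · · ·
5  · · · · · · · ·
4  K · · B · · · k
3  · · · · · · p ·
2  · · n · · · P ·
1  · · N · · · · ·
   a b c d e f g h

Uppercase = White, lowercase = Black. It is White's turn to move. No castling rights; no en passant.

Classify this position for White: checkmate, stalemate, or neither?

neither

White to move; white king on a4.
In check: no.
Legal moves for White include: Bd7, Bb7, Be6, Ba6, Bf5, Bg4, Bh3, Bh8, Bg7, Bxa7, Bf6+, Bb6, Be5, Bc5, Be3, Bc3, Bf2, Bb2, ... (list truncated; more exist).
White has legal moves and is not in check → neither.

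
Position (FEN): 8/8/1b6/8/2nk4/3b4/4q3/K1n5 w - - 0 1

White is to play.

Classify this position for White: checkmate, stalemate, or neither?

stalemate

White to move; white king on a1.
In check: no.
King squares — b1: attacked by Bd3; a2: attacked by Nc1; b2: attacked by Qe2.
Legal moves for White: none.
Not in check and no legal moves → stalemate.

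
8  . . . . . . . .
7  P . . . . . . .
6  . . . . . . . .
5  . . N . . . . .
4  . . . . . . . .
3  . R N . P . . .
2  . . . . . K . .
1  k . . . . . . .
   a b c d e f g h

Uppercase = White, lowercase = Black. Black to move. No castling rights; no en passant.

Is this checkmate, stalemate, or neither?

Black to move; black king on a1.
In check: no.
King squares — b1: attacked by Rb3; a2: attacked by Nc3; b2: attacked by Rb3.
Legal moves for Black: none.
Not in check and no legal moves → stalemate.

stalemate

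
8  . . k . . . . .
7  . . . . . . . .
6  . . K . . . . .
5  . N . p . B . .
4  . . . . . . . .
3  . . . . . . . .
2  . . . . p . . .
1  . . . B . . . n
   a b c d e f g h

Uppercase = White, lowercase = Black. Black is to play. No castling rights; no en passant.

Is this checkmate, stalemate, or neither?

neither

Black to move; black king on c8.
In check: yes, from the white bishop on f5.
King squares — b7: attacked by Kc6; c7: attacked by Nb5; d7: attacked by Bf5; b8: available; d8: available.
Legal moves for Black: Kd8, Kb8.
Black is in check but has 2 legal moves → neither.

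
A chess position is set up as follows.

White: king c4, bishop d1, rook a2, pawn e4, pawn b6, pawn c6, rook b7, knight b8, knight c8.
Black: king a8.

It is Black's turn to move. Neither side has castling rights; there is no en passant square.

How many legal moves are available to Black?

Black to move; king on a8.
In check: yes, from the white rook on a2.
Legal moves: none.
Count: 0.

0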